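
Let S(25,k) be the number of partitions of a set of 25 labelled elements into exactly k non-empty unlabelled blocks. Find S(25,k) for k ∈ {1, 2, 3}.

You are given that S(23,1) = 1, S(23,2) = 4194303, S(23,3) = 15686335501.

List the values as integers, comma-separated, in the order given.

r24: T_24,1=1×1+0=1; T_24,2=2×4194303+1=8388607; T_24,3=3×15686335501+4194303=47063200806
r25: T_25,1=1×1+0=1; T_25,2=2×8388607+1=16777215; T_25,3=3×47063200806+8388607=141197991025
Read S(25,1) = 1, S(25,2) = 16777215, S(25,3) = 141197991025.

1, 16777215, 141197991025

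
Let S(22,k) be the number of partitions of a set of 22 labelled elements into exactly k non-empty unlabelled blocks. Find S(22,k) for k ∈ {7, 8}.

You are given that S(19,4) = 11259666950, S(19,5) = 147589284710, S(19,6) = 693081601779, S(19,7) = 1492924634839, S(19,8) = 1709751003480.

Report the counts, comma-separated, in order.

row 20: T[20][5]=5·147589284710+11259666950=749206090500  T[20][6]=6·693081601779+147589284710=4306078895384  T[20][7]=7·1492924634839+693081601779=11143554045652  T[20][8]=8·1709751003480+1492924634839=15170932662679
row 21: T[21][6]=6·4306078895384+749206090500=26585679462804  T[21][7]=7·11143554045652+4306078895384=82310957214948  T[21][8]=8·15170932662679+11143554045652=132511015347084
row 22: T[22][7]=7·82310957214948+26585679462804=602762379967440  T[22][8]=8·132511015347084+82310957214948=1142399079991620
Read S(22,7) = 602762379967440, S(22,8) = 1142399079991620.

602762379967440, 1142399079991620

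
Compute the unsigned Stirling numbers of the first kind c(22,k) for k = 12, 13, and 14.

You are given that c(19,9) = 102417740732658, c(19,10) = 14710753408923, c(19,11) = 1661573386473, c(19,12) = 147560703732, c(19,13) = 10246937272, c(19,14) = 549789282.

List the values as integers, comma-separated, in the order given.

4154823851430525, 373100999802531, 27188611869881

row 20: T[20][10]=19·14710753408923+102417740732658=381922055502195  T[20][11]=19·1661573386473+14710753408923=46280647751910  T[20][12]=19·147560703732+1661573386473=4465226757381  T[20][13]=19·10246937272+147560703732=342252511900  T[20][14]=19·549789282+10246937272=20692933630
row 21: T[21][11]=20·46280647751910+381922055502195=1307535010540395  T[21][12]=20·4465226757381+46280647751910=135585182899530  T[21][13]=20·342252511900+4465226757381=11310276995381  T[21][14]=20·20692933630+342252511900=756111184500
row 22: T[22][12]=21·135585182899530+1307535010540395=4154823851430525  T[22][13]=21·11310276995381+135585182899530=373100999802531  T[22][14]=21·756111184500+11310276995381=27188611869881
Read c(22,12) = 4154823851430525, c(22,13) = 373100999802531, c(22,14) = 27188611869881.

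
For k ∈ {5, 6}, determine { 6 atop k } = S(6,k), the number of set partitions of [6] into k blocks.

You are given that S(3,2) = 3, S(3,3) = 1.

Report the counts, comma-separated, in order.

15, 1

@4  (4,3):1·3+3→6, (4,4):0·4+1→1
@5  (5,4):1·4+6→10, (5,5):0·5+1→1
@6  (6,5):1·5+10→15, (6,6):0·6+1→1
Read S(6,5) = 15, S(6,6) = 1.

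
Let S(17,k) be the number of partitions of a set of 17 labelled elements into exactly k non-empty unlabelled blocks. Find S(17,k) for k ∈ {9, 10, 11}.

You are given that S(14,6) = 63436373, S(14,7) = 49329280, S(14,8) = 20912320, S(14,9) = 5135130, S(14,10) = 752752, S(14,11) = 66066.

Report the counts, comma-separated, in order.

@15  (15,7):49329280·7+63436373→408741333, (15,8):20912320·8+49329280→216627840, (15,9):5135130·9+20912320→67128490, (15,10):752752·10+5135130→12662650, (15,11):66066·11+752752→1479478
@16  (16,8):216627840·8+408741333→2141764053, (16,9):67128490·9+216627840→820784250, (16,10):12662650·10+67128490→193754990, (16,11):1479478·11+12662650→28936908
@17  (17,9):820784250·9+2141764053→9528822303, (17,10):193754990·10+820784250→2758334150, (17,11):28936908·11+193754990→512060978
Read S(17,9) = 9528822303, S(17,10) = 2758334150, S(17,11) = 512060978.

9528822303, 2758334150, 512060978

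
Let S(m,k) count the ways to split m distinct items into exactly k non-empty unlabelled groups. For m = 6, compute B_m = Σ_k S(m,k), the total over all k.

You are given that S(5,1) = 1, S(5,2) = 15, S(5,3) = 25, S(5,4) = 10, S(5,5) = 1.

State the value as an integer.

203

row 6: T[6][1]=1·1+0=1  T[6][2]=2·15+1=31  T[6][3]=3·25+15=90  T[6][4]=4·10+25=65  T[6][5]=5·1+10=15  T[6][6]=6·0+1=1
B_6 = ΣS(6,k) = 1+31+90+65+15+1 = 203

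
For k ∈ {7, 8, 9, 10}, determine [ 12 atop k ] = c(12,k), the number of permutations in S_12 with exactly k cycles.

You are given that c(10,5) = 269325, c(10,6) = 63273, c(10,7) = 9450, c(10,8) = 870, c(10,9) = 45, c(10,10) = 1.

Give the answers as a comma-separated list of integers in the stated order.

@11  (11,6):63273·10+269325→902055, (11,7):9450·10+63273→157773, (11,8):870·10+9450→18150, (11,9):45·10+870→1320, (11,10):1·10+45→55
@12  (12,7):157773·11+902055→2637558, (12,8):18150·11+157773→357423, (12,9):1320·11+18150→32670, (12,10):55·11+1320→1925
Read c(12,7) = 2637558, c(12,8) = 357423, c(12,9) = 32670, c(12,10) = 1925.

2637558, 357423, 32670, 1925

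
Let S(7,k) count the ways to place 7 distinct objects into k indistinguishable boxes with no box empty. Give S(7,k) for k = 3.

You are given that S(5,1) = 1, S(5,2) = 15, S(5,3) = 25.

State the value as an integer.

i=6: T(6,2)=1+2·15=31 | T(6,3)=15+3·25=90
i=7: T(7,3)=31+3·90=301
Read S(7,3) = 301.

301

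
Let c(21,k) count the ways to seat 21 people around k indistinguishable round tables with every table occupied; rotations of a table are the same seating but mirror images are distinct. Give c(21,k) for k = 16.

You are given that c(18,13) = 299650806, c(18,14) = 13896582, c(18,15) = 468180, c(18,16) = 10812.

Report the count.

1672280820

@19  (19,14):13896582·18+299650806→549789282, (19,15):468180·18+13896582→22323822, (19,16):10812·18+468180→662796
@20  (20,15):22323822·19+549789282→973941900, (20,16):662796·19+22323822→34916946
@21  (21,16):34916946·20+973941900→1672280820
Read c(21,16) = 1672280820.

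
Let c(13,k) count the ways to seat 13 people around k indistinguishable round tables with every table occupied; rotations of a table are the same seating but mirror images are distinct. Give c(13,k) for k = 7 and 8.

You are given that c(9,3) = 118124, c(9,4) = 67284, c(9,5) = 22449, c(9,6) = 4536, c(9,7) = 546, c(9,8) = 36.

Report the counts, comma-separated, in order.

[10] T[10,4]:9*67284+118124=723680 · T[10,5]:9*22449+67284=269325 · T[10,6]:9*4536+22449=63273 · T[10,7]:9*546+4536=9450 · T[10,8]:9*36+546=870
[11] T[11,5]:10*269325+723680=3416930 · T[11,6]:10*63273+269325=902055 · T[11,7]:10*9450+63273=157773 · T[11,8]:10*870+9450=18150
[12] T[12,6]:11*902055+3416930=13339535 · T[12,7]:11*157773+902055=2637558 · T[12,8]:11*18150+157773=357423
[13] T[13,7]:12*2637558+13339535=44990231 · T[13,8]:12*357423+2637558=6926634
Read c(13,7) = 44990231, c(13,8) = 6926634.

44990231, 6926634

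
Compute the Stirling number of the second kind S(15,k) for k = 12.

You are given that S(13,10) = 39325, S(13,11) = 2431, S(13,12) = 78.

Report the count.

[14] T[14,11]:11*2431+39325=66066 · T[14,12]:12*78+2431=3367
[15] T[15,12]:12*3367+66066=106470
Read S(15,12) = 106470.

106470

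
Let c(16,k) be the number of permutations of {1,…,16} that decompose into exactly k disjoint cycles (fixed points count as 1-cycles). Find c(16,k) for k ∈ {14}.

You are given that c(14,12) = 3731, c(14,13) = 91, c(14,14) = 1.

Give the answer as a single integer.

@15  (15,13):91·14+3731→5005, (15,14):1·14+91→105
@16  (16,14):105·15+5005→6580
Read c(16,14) = 6580.

6580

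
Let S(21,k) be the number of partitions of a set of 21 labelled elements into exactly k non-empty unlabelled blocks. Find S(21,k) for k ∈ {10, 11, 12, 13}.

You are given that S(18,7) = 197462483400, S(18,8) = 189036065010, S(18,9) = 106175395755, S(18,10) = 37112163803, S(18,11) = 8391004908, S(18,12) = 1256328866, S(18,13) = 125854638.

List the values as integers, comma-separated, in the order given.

71187132291275, 26826851689001, 6833042030178, 1204909218331

row 19: T[19][8]=8·189036065010+197462483400=1709751003480  T[19][9]=9·106175395755+189036065010=1144614626805  T[19][10]=10·37112163803+106175395755=477297033785  T[19][11]=11·8391004908+37112163803=129413217791  T[19][12]=12·1256328866+8391004908=23466951300  T[19][13]=13·125854638+1256328866=2892439160
row 20: T[20][9]=9·1144614626805+1709751003480=12011282644725  T[20][10]=10·477297033785+1144614626805=5917584964655  T[20][11]=11·129413217791+477297033785=1900842429486  T[20][12]=12·23466951300+129413217791=411016633391  T[20][13]=13·2892439160+23466951300=61068660380
row 21: T[21][10]=10·5917584964655+12011282644725=71187132291275  T[21][11]=11·1900842429486+5917584964655=26826851689001  T[21][12]=12·411016633391+1900842429486=6833042030178  T[21][13]=13·61068660380+411016633391=1204909218331
Read S(21,10) = 71187132291275, S(21,11) = 26826851689001, S(21,12) = 6833042030178, S(21,13) = 1204909218331.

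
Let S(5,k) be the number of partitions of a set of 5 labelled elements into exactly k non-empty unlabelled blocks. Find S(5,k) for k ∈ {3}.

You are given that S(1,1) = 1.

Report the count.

25

@2  (2,1):1·1+0→1, (2,2):0·2+1→1
@3  (3,1):1·1+0→1, (3,2):1·2+1→3, (3,3):0·3+1→1
@4  (4,2):3·2+1→7, (4,3):1·3+3→6
@5  (5,3):6·3+7→25
Read S(5,3) = 25.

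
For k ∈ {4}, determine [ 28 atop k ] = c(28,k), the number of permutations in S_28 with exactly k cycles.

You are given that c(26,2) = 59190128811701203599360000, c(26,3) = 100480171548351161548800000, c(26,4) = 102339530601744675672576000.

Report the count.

77226989703299075087834112000

r27: T_27,3=26×100480171548351161548800000+59190128811701203599360000=2671674589068831403868160000; T_27,4=26×102339530601744675672576000+100480171548351161548800000=2761307967193712729035776000
r28: T_28,4=27×2761307967193712729035776000+2671674589068831403868160000=77226989703299075087834112000
Read c(28,4) = 77226989703299075087834112000.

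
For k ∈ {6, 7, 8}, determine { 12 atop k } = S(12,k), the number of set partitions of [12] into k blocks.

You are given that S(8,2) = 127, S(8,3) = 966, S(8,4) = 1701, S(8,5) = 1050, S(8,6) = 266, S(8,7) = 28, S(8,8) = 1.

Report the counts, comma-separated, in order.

1323652, 627396, 159027

[9] T[9,3]:3*966+127=3025 · T[9,4]:4*1701+966=7770 · T[9,5]:5*1050+1701=6951 · T[9,6]:6*266+1050=2646 · T[9,7]:7*28+266=462 · T[9,8]:8*1+28=36
[10] T[10,4]:4*7770+3025=34105 · T[10,5]:5*6951+7770=42525 · T[10,6]:6*2646+6951=22827 · T[10,7]:7*462+2646=5880 · T[10,8]:8*36+462=750
[11] T[11,5]:5*42525+34105=246730 · T[11,6]:6*22827+42525=179487 · T[11,7]:7*5880+22827=63987 · T[11,8]:8*750+5880=11880
[12] T[12,6]:6*179487+246730=1323652 · T[12,7]:7*63987+179487=627396 · T[12,8]:8*11880+63987=159027
Read S(12,6) = 1323652, S(12,7) = 627396, S(12,8) = 159027.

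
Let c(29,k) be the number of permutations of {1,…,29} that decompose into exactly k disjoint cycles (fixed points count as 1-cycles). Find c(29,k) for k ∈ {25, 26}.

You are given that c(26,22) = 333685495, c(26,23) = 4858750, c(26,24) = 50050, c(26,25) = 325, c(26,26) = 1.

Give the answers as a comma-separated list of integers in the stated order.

843041745, 9642906

r27: T_27,23=26×4858750+333685495=460012995; T_27,24=26×50050+4858750=6160050; T_27,25=26×325+50050=58500; T_27,26=26×1+325=351
r28: T_28,24=27×6160050+460012995=626334345; T_28,25=27×58500+6160050=7739550; T_28,26=27×351+58500=67977
r29: T_29,25=28×7739550+626334345=843041745; T_29,26=28×67977+7739550=9642906
Read c(29,25) = 843041745, c(29,26) = 9642906.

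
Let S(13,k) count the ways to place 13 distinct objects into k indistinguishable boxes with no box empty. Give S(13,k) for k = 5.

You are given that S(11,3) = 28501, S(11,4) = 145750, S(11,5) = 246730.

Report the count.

7508501

row 12: T[12][4]=4·145750+28501=611501  T[12][5]=5·246730+145750=1379400
row 13: T[13][5]=5·1379400+611501=7508501
Read S(13,5) = 7508501.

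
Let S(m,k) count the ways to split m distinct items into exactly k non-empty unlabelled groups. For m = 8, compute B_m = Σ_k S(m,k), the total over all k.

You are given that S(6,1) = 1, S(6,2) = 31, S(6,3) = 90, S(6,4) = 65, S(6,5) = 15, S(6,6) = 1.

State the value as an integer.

4140

r7: T_7,1=1×1+0=1; T_7,2=2×31+1=63; T_7,3=3×90+31=301; T_7,4=4×65+90=350; T_7,5=5×15+65=140; T_7,6=6×1+15=21; T_7,7=7×0+1=1
r8: T_8,1=1×1+0=1; T_8,2=2×63+1=127; T_8,3=3×301+63=966; T_8,4=4×350+301=1701; T_8,5=5×140+350=1050; T_8,6=6×21+140=266; T_8,7=7×1+21=28; T_8,8=8×0+1=1
B_8 = ΣS(8,k) = 1+127+966+1701+1050+266+28+1 = 4140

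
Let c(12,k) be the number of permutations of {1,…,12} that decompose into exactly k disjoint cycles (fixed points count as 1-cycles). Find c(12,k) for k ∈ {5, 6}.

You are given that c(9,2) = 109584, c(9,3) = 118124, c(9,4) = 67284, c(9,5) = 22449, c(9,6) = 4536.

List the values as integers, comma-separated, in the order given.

@10  (10,3):118124·9+109584→1172700, (10,4):67284·9+118124→723680, (10,5):22449·9+67284→269325, (10,6):4536·9+22449→63273
@11  (11,4):723680·10+1172700→8409500, (11,5):269325·10+723680→3416930, (11,6):63273·10+269325→902055
@12  (12,5):3416930·11+8409500→45995730, (12,6):902055·11+3416930→13339535
Read c(12,5) = 45995730, c(12,6) = 13339535.

45995730, 13339535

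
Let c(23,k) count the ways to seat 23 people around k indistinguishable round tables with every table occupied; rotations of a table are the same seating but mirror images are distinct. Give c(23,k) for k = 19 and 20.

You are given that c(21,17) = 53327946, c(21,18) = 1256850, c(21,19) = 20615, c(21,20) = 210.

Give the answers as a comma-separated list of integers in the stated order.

116896626, 2240315

r22: T_22,18=21×1256850+53327946=79721796; T_22,19=21×20615+1256850=1689765; T_22,20=21×210+20615=25025
r23: T_23,19=22×1689765+79721796=116896626; T_23,20=22×25025+1689765=2240315
Read c(23,19) = 116896626, c(23,20) = 2240315.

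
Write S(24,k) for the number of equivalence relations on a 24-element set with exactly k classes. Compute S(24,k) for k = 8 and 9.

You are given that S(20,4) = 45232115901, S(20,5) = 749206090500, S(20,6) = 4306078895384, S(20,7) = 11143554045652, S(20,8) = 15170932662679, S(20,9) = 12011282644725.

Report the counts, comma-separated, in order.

i=21: T(21,5)=45232115901+5·749206090500=3791262568401 | T(21,6)=749206090500+6·4306078895384=26585679462804 | T(21,7)=4306078895384+7·11143554045652=82310957214948 | T(21,8)=11143554045652+8·15170932662679=132511015347084 | T(21,9)=15170932662679+9·12011282644725=123272476465204
i=22: T(22,6)=3791262568401+6·26585679462804=163305339345225 | T(22,7)=26585679462804+7·82310957214948=602762379967440 | T(22,8)=82310957214948+8·132511015347084=1142399079991620 | T(22,9)=132511015347084+9·123272476465204=1241963303533920
i=23: T(23,7)=163305339345225+7·602762379967440=4382641999117305 | T(23,8)=602762379967440+8·1142399079991620=9741955019900400 | T(23,9)=1142399079991620+9·1241963303533920=12320068811796900
i=24: T(24,8)=4382641999117305+8·9741955019900400=82318282158320505 | T(24,9)=9741955019900400+9·12320068811796900=120622574326072500
Read S(24,8) = 82318282158320505, S(24,9) = 120622574326072500.

82318282158320505, 120622574326072500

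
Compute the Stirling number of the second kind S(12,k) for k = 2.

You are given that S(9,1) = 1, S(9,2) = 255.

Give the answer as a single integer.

2047

[10] T[10,1]:1*1+0=1 · T[10,2]:2*255+1=511
[11] T[11,1]:1*1+0=1 · T[11,2]:2*511+1=1023
[12] T[12,2]:2*1023+1=2047
Read S(12,2) = 2047.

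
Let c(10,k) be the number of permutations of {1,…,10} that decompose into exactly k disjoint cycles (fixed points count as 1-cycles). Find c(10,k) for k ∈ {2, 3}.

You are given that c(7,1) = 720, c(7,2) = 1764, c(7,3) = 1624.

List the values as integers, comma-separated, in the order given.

i=8: T(8,1)=0+7·720=5040 | T(8,2)=720+7·1764=13068 | T(8,3)=1764+7·1624=13132
i=9: T(9,1)=0+8·5040=40320 | T(9,2)=5040+8·13068=109584 | T(9,3)=13068+8·13132=118124
i=10: T(10,2)=40320+9·109584=1026576 | T(10,3)=109584+9·118124=1172700
Read c(10,2) = 1026576, c(10,3) = 1172700.

1026576, 1172700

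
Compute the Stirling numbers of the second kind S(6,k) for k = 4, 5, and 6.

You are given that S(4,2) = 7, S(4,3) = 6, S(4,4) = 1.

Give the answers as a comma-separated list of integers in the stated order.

65, 15, 1

row 5: T[5][3]=3·6+7=25  T[5][4]=4·1+6=10  T[5][5]=5·0+1=1
row 6: T[6][4]=4·10+25=65  T[6][5]=5·1+10=15  T[6][6]=6·0+1=1
Read S(6,4) = 65, S(6,5) = 15, S(6,6) = 1.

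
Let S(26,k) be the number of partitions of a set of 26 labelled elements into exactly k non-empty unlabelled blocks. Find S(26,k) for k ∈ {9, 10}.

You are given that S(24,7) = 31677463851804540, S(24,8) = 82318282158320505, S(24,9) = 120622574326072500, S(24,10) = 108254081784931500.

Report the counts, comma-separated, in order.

11201516780955125625, 13199555372846848005

i=25: T(25,8)=31677463851804540+8·82318282158320505=690223721118368580 | T(25,9)=82318282158320505+9·120622574326072500=1167921451092973005 | T(25,10)=120622574326072500+10·108254081784931500=1203163392175387500
i=26: T(26,9)=690223721118368580+9·1167921451092973005=11201516780955125625 | T(26,10)=1167921451092973005+10·1203163392175387500=13199555372846848005
Read S(26,9) = 11201516780955125625, S(26,10) = 13199555372846848005.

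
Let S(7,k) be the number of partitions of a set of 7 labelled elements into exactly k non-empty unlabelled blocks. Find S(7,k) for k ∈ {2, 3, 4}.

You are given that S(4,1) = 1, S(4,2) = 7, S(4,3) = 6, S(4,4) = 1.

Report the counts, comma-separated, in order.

i=5: T(5,1)=0+1·1=1 | T(5,2)=1+2·7=15 | T(5,3)=7+3·6=25 | T(5,4)=6+4·1=10
i=6: T(6,1)=0+1·1=1 | T(6,2)=1+2·15=31 | T(6,3)=15+3·25=90 | T(6,4)=25+4·10=65
i=7: T(7,2)=1+2·31=63 | T(7,3)=31+3·90=301 | T(7,4)=90+4·65=350
Read S(7,2) = 63, S(7,3) = 301, S(7,4) = 350.

63, 301, 350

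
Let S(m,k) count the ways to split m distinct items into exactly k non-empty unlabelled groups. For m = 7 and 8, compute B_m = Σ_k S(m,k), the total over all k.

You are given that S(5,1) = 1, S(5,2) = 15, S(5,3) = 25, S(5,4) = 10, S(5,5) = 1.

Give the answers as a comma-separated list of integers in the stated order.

@6  (6,1):1·1+0→1, (6,2):15·2+1→31, (6,3):25·3+15→90, (6,4):10·4+25→65, (6,5):1·5+10→15, (6,6):0·6+1→1
@7  (7,1):1·1+0→1, (7,2):31·2+1→63, (7,3):90·3+31→301, (7,4):65·4+90→350, (7,5):15·5+65→140, (7,6):1·6+15→21, (7,7):0·7+1→1
@8  (8,1):1·1+0→1, (8,2):63·2+1→127, (8,3):301·3+63→966, (8,4):350·4+301→1701, (8,5):140·5+350→1050, (8,6):21·6+140→266, (8,7):1·7+21→28, (8,8):0·8+1→1
B_7 = ΣS(7,k) = 1+63+301+350+140+21+1 = 877
B_8 = ΣS(8,k) = 1+127+966+1701+1050+266+28+1 = 4140

877, 4140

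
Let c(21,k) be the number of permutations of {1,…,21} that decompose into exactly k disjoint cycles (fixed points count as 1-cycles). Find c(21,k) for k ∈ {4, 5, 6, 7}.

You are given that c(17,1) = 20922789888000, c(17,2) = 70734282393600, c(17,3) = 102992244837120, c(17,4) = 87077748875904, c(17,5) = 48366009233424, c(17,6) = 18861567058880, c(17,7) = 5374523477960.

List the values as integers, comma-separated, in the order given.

row 18: T[18][1]=17·20922789888000+0=355687428096000  T[18][2]=17·70734282393600+20922789888000=1223405590579200  T[18][3]=17·102992244837120+70734282393600=1821602444624640  T[18][4]=17·87077748875904+102992244837120=1583313975727488  T[18][5]=17·48366009233424+87077748875904=909299905844112  T[18][6]=17·18861567058880+48366009233424=369012649234384  T[18][7]=17·5374523477960+18861567058880=110228466184200
row 19: T[19][2]=18·1223405590579200+355687428096000=22376988058521600  T[19][3]=18·1821602444624640+1223405590579200=34012249593822720  T[19][4]=18·1583313975727488+1821602444624640=30321254007719424  T[19][5]=18·909299905844112+1583313975727488=17950712280921504  T[19][6]=18·369012649234384+909299905844112=7551527592063024  T[19][7]=18·110228466184200+369012649234384=2353125040549984
row 20: T[20][3]=19·34012249593822720+22376988058521600=668609730341153280  T[20][4]=19·30321254007719424+34012249593822720=610116075740491776  T[20][5]=19·17950712280921504+30321254007719424=371384787345228000  T[20][6]=19·7551527592063024+17950712280921504=161429736530118960  T[20][7]=19·2353125040549984+7551527592063024=52260903362512720
row 21: T[21][4]=20·610116075740491776+668609730341153280=12870931245150988800  T[21][5]=20·371384787345228000+610116075740491776=8037811822645051776  T[21][6]=20·161429736530118960+371384787345228000=3599979517947607200  T[21][7]=20·52260903362512720+161429736530118960=1206647803780373360
Read c(21,4) = 12870931245150988800, c(21,5) = 8037811822645051776, c(21,6) = 3599979517947607200, c(21,7) = 1206647803780373360.

12870931245150988800, 8037811822645051776, 3599979517947607200, 1206647803780373360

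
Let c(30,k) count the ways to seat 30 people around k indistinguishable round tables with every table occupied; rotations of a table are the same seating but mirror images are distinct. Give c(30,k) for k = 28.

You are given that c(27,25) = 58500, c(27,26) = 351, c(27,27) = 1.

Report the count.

i=28: T(28,26)=58500+27·351=67977 | T(28,27)=351+27·1=378 | T(28,28)=1+27·0=1
i=29: T(29,27)=67977+28·378=78561 | T(29,28)=378+28·1=406
i=30: T(30,28)=78561+29·406=90335
Read c(30,28) = 90335.

90335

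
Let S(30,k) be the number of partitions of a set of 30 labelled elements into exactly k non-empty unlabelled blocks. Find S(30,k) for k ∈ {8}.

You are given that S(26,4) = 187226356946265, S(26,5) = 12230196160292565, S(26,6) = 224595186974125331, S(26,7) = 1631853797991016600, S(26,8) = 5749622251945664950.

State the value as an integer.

row 27: T[27][5]=5·12230196160292565+187226356946265=61338207158409090  T[27][6]=6·224595186974125331+12230196160292565=1359801318005044551  T[27][7]=7·1631853797991016600+224595186974125331=11647571772911241531  T[27][8]=8·5749622251945664950+1631853797991016600=47628831813556336200
row 28: T[28][6]=6·1359801318005044551+61338207158409090=8220146115188676396  T[28][7]=7·11647571772911241531+1359801318005044551=82892803728383735268  T[28][8]=8·47628831813556336200+11647571772911241531=392678226281361931131
row 29: T[29][7]=7·82892803728383735268+8220146115188676396=588469772213874823272  T[29][8]=8·392678226281361931131+82892803728383735268=3224318613979279184316
row 30: T[30][8]=8·3224318613979279184316+588469772213874823272=26383018684048108297800
Read S(30,8) = 26383018684048108297800.

26383018684048108297800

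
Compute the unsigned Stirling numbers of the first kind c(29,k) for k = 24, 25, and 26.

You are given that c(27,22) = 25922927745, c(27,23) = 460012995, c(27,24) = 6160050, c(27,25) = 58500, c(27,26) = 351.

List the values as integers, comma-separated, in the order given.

55880640270, 843041745, 9642906

@28  (28,23):460012995·27+25922927745→38343278610, (28,24):6160050·27+460012995→626334345, (28,25):58500·27+6160050→7739550, (28,26):351·27+58500→67977
@29  (29,24):626334345·28+38343278610→55880640270, (29,25):7739550·28+626334345→843041745, (29,26):67977·28+7739550→9642906
Read c(29,24) = 55880640270, c(29,25) = 843041745, c(29,26) = 9642906.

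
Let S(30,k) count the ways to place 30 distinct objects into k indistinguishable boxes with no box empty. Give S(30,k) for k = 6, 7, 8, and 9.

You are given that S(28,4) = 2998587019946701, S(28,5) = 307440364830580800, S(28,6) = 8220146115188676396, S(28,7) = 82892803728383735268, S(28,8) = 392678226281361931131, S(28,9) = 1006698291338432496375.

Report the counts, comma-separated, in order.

299310102746948685757, 4168916722553086402080, 26383018684048108297800, 88300984248924568770870

row 29: T[29][5]=5·307440364830580800+2998587019946701=1540200411172850701  T[29][6]=6·8220146115188676396+307440364830580800=49628317055962639176  T[29][7]=7·82892803728383735268+8220146115188676396=588469772213874823272  T[29][8]=8·392678226281361931131+82892803728383735268=3224318613979279184316  T[29][9]=9·1006698291338432496375+392678226281361931131=9452962848327254398506
row 30: T[30][6]=6·49628317055962639176+1540200411172850701=299310102746948685757  T[30][7]=7·588469772213874823272+49628317055962639176=4168916722553086402080  T[30][8]=8·3224318613979279184316+588469772213874823272=26383018684048108297800  T[30][9]=9·9452962848327254398506+3224318613979279184316=88300984248924568770870
Read S(30,6) = 299310102746948685757, S(30,7) = 4168916722553086402080, S(30,8) = 26383018684048108297800, S(30,9) = 88300984248924568770870.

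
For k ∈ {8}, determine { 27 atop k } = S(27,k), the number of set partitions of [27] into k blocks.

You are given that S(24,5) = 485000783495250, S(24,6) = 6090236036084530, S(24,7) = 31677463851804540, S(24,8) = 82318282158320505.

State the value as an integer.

47628831813556336200

[25] T[25,6]:6*6090236036084530+485000783495250=37026417000002430 · T[25,7]:7*31677463851804540+6090236036084530=227832482998716310 · T[25,8]:8*82318282158320505+31677463851804540=690223721118368580
[26] T[26,7]:7*227832482998716310+37026417000002430=1631853797991016600 · T[26,8]:8*690223721118368580+227832482998716310=5749622251945664950
[27] T[27,8]:8*5749622251945664950+1631853797991016600=47628831813556336200
Read S(27,8) = 47628831813556336200.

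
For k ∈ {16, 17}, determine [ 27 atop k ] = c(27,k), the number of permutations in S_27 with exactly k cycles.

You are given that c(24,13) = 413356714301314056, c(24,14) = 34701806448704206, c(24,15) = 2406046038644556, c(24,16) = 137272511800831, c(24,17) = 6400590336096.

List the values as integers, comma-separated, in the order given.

@25  (25,14):34701806448704206·24+413356714301314056→1246200069070215000, (25,15):2406046038644556·24+34701806448704206→92446911376173550, (25,16):137272511800831·24+2406046038644556→5700586321864500, (25,17):6400590336096·24+137272511800831→290886679867135
@26  (26,15):92446911376173550·25+1246200069070215000→3557372853474553750, (26,16):5700586321864500·25+92446911376173550→234961569422786050, (26,17):290886679867135·25+5700586321864500→12972753318542875
@27  (27,16):234961569422786050·26+3557372853474553750→9666373658466991050, (27,17):12972753318542875·26+234961569422786050→572253155704900800
Read c(27,16) = 9666373658466991050, c(27,17) = 572253155704900800.

9666373658466991050, 572253155704900800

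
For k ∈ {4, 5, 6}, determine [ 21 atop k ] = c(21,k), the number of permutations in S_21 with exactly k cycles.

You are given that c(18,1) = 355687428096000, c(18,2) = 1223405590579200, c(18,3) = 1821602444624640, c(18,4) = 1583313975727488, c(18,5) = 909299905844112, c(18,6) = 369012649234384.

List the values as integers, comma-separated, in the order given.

r19: T_19,2=18×1223405590579200+355687428096000=22376988058521600; T_19,3=18×1821602444624640+1223405590579200=34012249593822720; T_19,4=18×1583313975727488+1821602444624640=30321254007719424; T_19,5=18×909299905844112+1583313975727488=17950712280921504; T_19,6=18×369012649234384+909299905844112=7551527592063024
r20: T_20,3=19×34012249593822720+22376988058521600=668609730341153280; T_20,4=19×30321254007719424+34012249593822720=610116075740491776; T_20,5=19×17950712280921504+30321254007719424=371384787345228000; T_20,6=19×7551527592063024+17950712280921504=161429736530118960
r21: T_21,4=20×610116075740491776+668609730341153280=12870931245150988800; T_21,5=20×371384787345228000+610116075740491776=8037811822645051776; T_21,6=20×161429736530118960+371384787345228000=3599979517947607200
Read c(21,4) = 12870931245150988800, c(21,5) = 8037811822645051776, c(21,6) = 3599979517947607200.

12870931245150988800, 8037811822645051776, 3599979517947607200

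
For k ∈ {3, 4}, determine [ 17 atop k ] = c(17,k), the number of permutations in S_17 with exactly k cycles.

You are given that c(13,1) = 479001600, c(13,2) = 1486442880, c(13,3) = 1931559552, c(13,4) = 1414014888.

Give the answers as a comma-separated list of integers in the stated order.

i=14: T(14,1)=0+13·479001600=6227020800 | T(14,2)=479001600+13·1486442880=19802759040 | T(14,3)=1486442880+13·1931559552=26596717056 | T(14,4)=1931559552+13·1414014888=20313753096
i=15: T(15,1)=0+14·6227020800=87178291200 | T(15,2)=6227020800+14·19802759040=283465647360 | T(15,3)=19802759040+14·26596717056=392156797824 | T(15,4)=26596717056+14·20313753096=310989260400
i=16: T(16,2)=87178291200+15·283465647360=4339163001600 | T(16,3)=283465647360+15·392156797824=6165817614720 | T(16,4)=392156797824+15·310989260400=5056995703824
i=17: T(17,3)=4339163001600+16·6165817614720=102992244837120 | T(17,4)=6165817614720+16·5056995703824=87077748875904
Read c(17,3) = 102992244837120, c(17,4) = 87077748875904.

102992244837120, 87077748875904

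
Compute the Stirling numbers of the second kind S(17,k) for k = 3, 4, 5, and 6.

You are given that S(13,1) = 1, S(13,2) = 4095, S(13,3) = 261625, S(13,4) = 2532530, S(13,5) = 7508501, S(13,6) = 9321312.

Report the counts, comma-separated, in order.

i=14: T(14,1)=0+1·1=1 | T(14,2)=1+2·4095=8191 | T(14,3)=4095+3·261625=788970 | T(14,4)=261625+4·2532530=10391745 | T(14,5)=2532530+5·7508501=40075035 | T(14,6)=7508501+6·9321312=63436373
i=15: T(15,1)=0+1·1=1 | T(15,2)=1+2·8191=16383 | T(15,3)=8191+3·788970=2375101 | T(15,4)=788970+4·10391745=42355950 | T(15,5)=10391745+5·40075035=210766920 | T(15,6)=40075035+6·63436373=420693273
i=16: T(16,2)=1+2·16383=32767 | T(16,3)=16383+3·2375101=7141686 | T(16,4)=2375101+4·42355950=171798901 | T(16,5)=42355950+5·210766920=1096190550 | T(16,6)=210766920+6·420693273=2734926558
i=17: T(17,3)=32767+3·7141686=21457825 | T(17,4)=7141686+4·171798901=694337290 | T(17,5)=171798901+5·1096190550=5652751651 | T(17,6)=1096190550+6·2734926558=17505749898
Read S(17,3) = 21457825, S(17,4) = 694337290, S(17,5) = 5652751651, S(17,6) = 17505749898.

21457825, 694337290, 5652751651, 17505749898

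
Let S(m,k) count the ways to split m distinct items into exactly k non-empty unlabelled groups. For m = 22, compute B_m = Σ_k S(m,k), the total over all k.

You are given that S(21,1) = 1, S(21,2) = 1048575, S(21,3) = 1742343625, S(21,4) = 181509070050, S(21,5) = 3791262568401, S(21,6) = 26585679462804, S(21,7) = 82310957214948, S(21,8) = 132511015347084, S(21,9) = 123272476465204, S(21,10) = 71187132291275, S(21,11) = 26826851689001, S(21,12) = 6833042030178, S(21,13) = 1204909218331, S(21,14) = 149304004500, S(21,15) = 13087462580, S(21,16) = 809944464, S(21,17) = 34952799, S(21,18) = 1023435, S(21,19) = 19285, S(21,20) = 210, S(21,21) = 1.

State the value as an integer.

row 22: T[22][1]=1·1+0=1  T[22][2]=2·1048575+1=2097151  T[22][3]=3·1742343625+1048575=5228079450  T[22][4]=4·181509070050+1742343625=727778623825  T[22][5]=5·3791262568401+181509070050=19137821912055  T[22][6]=6·26585679462804+3791262568401=163305339345225  T[22][7]=7·82310957214948+26585679462804=602762379967440  T[22][8]=8·132511015347084+82310957214948=1142399079991620  T[22][9]=9·123272476465204+132511015347084=1241963303533920  T[22][10]=10·71187132291275+123272476465204=835143799377954  T[22][11]=11·26826851689001+71187132291275=366282500870286  T[22][12]=12·6833042030178+26826851689001=108823356051137  T[22][13]=13·1204909218331+6833042030178=22496861868481  T[22][14]=14·149304004500+1204909218331=3295165281331  T[22][15]=15·13087462580+149304004500=345615943200  T[22][16]=16·809944464+13087462580=26046574004  T[22][17]=17·34952799+809944464=1404142047  T[22][18]=18·1023435+34952799=53374629  T[22][19]=19·19285+1023435=1389850  T[22][20]=20·210+19285=23485  T[22][21]=21·1+210=231  T[22][22]=22·0+1=1
B_22 = ΣS(22,k) = 1+2097151+5228079450+727778623825+19137821912055+163305339345225+602762379967440+1142399079991620+1241963303533920+835143799377954+366282500870286+108823356051137+22496861868481+3295165281331+345615943200+26046574004+1404142047+53374629+1389850+23485+231+1 = 4506715738447323

4506715738447323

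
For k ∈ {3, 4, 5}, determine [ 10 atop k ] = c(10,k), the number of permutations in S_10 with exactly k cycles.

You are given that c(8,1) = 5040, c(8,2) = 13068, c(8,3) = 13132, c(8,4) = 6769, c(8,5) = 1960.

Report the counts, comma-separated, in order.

1172700, 723680, 269325

row 9: T[9][2]=8·13068+5040=109584  T[9][3]=8·13132+13068=118124  T[9][4]=8·6769+13132=67284  T[9][5]=8·1960+6769=22449
row 10: T[10][3]=9·118124+109584=1172700  T[10][4]=9·67284+118124=723680  T[10][5]=9·22449+67284=269325
Read c(10,3) = 1172700, c(10,4) = 723680, c(10,5) = 269325.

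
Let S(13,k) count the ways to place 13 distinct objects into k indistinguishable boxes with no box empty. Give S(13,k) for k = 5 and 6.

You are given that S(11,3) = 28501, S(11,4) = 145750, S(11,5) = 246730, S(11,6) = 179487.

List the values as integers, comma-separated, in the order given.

7508501, 9321312

row 12: T[12][4]=4·145750+28501=611501  T[12][5]=5·246730+145750=1379400  T[12][6]=6·179487+246730=1323652
row 13: T[13][5]=5·1379400+611501=7508501  T[13][6]=6·1323652+1379400=9321312
Read S(13,5) = 7508501, S(13,6) = 9321312.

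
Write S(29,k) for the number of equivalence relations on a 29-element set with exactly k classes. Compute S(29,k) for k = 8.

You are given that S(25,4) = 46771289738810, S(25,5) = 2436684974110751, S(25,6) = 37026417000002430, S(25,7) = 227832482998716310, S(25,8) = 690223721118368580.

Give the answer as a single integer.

3224318613979279184316

[26] T[26,5]:5*2436684974110751+46771289738810=12230196160292565 · T[26,6]:6*37026417000002430+2436684974110751=224595186974125331 · T[26,7]:7*227832482998716310+37026417000002430=1631853797991016600 · T[26,8]:8*690223721118368580+227832482998716310=5749622251945664950
[27] T[27,6]:6*224595186974125331+12230196160292565=1359801318005044551 · T[27,7]:7*1631853797991016600+224595186974125331=11647571772911241531 · T[27,8]:8*5749622251945664950+1631853797991016600=47628831813556336200
[28] T[28,7]:7*11647571772911241531+1359801318005044551=82892803728383735268 · T[28,8]:8*47628831813556336200+11647571772911241531=392678226281361931131
[29] T[29,8]:8*392678226281361931131+82892803728383735268=3224318613979279184316
Read S(29,8) = 3224318613979279184316.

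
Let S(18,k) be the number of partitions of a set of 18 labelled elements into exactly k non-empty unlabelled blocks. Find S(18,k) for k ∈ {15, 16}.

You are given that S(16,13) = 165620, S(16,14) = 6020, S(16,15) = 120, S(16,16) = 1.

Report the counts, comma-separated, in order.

@17  (17,14):6020·14+165620→249900, (17,15):120·15+6020→7820, (17,16):1·16+120→136
@18  (18,15):7820·15+249900→367200, (18,16):136·16+7820→9996
Read S(18,15) = 367200, S(18,16) = 9996.

367200, 9996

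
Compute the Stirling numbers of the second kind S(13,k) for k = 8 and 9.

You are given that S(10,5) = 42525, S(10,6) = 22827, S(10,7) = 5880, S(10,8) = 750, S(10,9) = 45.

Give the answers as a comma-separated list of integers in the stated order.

1899612, 359502

@11  (11,6):22827·6+42525→179487, (11,7):5880·7+22827→63987, (11,8):750·8+5880→11880, (11,9):45·9+750→1155
@12  (12,7):63987·7+179487→627396, (12,8):11880·8+63987→159027, (12,9):1155·9+11880→22275
@13  (13,8):159027·8+627396→1899612, (13,9):22275·9+159027→359502
Read S(13,8) = 1899612, S(13,9) = 359502.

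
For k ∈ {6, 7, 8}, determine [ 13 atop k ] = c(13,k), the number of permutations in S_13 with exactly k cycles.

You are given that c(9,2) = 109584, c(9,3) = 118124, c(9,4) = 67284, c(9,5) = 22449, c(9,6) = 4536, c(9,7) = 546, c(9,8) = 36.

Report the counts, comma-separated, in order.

206070150, 44990231, 6926634

row 10: T[10][3]=9·118124+109584=1172700  T[10][4]=9·67284+118124=723680  T[10][5]=9·22449+67284=269325  T[10][6]=9·4536+22449=63273  T[10][7]=9·546+4536=9450  T[10][8]=9·36+546=870
row 11: T[11][4]=10·723680+1172700=8409500  T[11][5]=10·269325+723680=3416930  T[11][6]=10·63273+269325=902055  T[11][7]=10·9450+63273=157773  T[11][8]=10·870+9450=18150
row 12: T[12][5]=11·3416930+8409500=45995730  T[12][6]=11·902055+3416930=13339535  T[12][7]=11·157773+902055=2637558  T[12][8]=11·18150+157773=357423
row 13: T[13][6]=12·13339535+45995730=206070150  T[13][7]=12·2637558+13339535=44990231  T[13][8]=12·357423+2637558=6926634
Read c(13,6) = 206070150, c(13,7) = 44990231, c(13,8) = 6926634.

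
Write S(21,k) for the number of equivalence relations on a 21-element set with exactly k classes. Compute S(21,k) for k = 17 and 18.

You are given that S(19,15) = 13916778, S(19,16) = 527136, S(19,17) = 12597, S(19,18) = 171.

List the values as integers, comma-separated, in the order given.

34952799, 1023435

@20  (20,16):527136·16+13916778→22350954, (20,17):12597·17+527136→741285, (20,18):171·18+12597→15675
@21  (21,17):741285·17+22350954→34952799, (21,18):15675·18+741285→1023435
Read S(21,17) = 34952799, S(21,18) = 1023435.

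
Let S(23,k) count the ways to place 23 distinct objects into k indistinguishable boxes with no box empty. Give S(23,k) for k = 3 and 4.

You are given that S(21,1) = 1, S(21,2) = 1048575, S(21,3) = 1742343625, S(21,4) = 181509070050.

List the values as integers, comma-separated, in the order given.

15686335501, 2916342574750

i=22: T(22,2)=1+2·1048575=2097151 | T(22,3)=1048575+3·1742343625=5228079450 | T(22,4)=1742343625+4·181509070050=727778623825
i=23: T(23,3)=2097151+3·5228079450=15686335501 | T(23,4)=5228079450+4·727778623825=2916342574750
Read S(23,3) = 15686335501, S(23,4) = 2916342574750.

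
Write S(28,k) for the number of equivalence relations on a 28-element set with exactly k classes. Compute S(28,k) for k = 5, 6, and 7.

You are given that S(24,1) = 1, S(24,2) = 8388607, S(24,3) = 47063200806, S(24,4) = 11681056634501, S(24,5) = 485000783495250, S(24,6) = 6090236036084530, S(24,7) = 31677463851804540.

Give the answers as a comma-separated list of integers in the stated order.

i=25: T(25,2)=1+2·8388607=16777215 | T(25,3)=8388607+3·47063200806=141197991025 | T(25,4)=47063200806+4·11681056634501=46771289738810 | T(25,5)=11681056634501+5·485000783495250=2436684974110751 | T(25,6)=485000783495250+6·6090236036084530=37026417000002430 | T(25,7)=6090236036084530+7·31677463851804540=227832482998716310
i=26: T(26,3)=16777215+3·141197991025=423610750290 | T(26,4)=141197991025+4·46771289738810=187226356946265 | T(26,5)=46771289738810+5·2436684974110751=12230196160292565 | T(26,6)=2436684974110751+6·37026417000002430=224595186974125331 | T(26,7)=37026417000002430+7·227832482998716310=1631853797991016600
i=27: T(27,4)=423610750290+4·187226356946265=749329038535350 | T(27,5)=187226356946265+5·12230196160292565=61338207158409090 | T(27,6)=12230196160292565+6·224595186974125331=1359801318005044551 | T(27,7)=224595186974125331+7·1631853797991016600=11647571772911241531
i=28: T(28,5)=749329038535350+5·61338207158409090=307440364830580800 | T(28,6)=61338207158409090+6·1359801318005044551=8220146115188676396 | T(28,7)=1359801318005044551+7·11647571772911241531=82892803728383735268
Read S(28,5) = 307440364830580800, S(28,6) = 8220146115188676396, S(28,7) = 82892803728383735268.

307440364830580800, 8220146115188676396, 82892803728383735268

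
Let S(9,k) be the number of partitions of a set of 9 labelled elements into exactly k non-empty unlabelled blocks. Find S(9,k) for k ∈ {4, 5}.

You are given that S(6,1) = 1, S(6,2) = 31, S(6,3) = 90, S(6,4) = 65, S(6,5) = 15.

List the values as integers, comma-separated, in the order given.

r7: T_7,2=2×31+1=63; T_7,3=3×90+31=301; T_7,4=4×65+90=350; T_7,5=5×15+65=140
r8: T_8,3=3×301+63=966; T_8,4=4×350+301=1701; T_8,5=5×140+350=1050
r9: T_9,4=4×1701+966=7770; T_9,5=5×1050+1701=6951
Read S(9,4) = 7770, S(9,5) = 6951.

7770, 6951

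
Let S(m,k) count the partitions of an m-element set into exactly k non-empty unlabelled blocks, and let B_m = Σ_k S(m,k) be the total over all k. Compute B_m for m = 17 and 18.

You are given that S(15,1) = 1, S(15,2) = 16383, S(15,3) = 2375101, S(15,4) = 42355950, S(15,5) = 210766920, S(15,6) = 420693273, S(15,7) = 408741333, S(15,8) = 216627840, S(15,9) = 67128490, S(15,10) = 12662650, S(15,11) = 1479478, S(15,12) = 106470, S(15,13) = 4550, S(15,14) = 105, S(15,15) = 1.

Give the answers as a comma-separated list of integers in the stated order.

82864869804, 682076806159

[16] T[16,1]:1*1+0=1 · T[16,2]:2*16383+1=32767 · T[16,3]:3*2375101+16383=7141686 · T[16,4]:4*42355950+2375101=171798901 · T[16,5]:5*210766920+42355950=1096190550 · T[16,6]:6*420693273+210766920=2734926558 · T[16,7]:7*408741333+420693273=3281882604 · T[16,8]:8*216627840+408741333=2141764053 · T[16,9]:9*67128490+216627840=820784250 · T[16,10]:10*12662650+67128490=193754990 · T[16,11]:11*1479478+12662650=28936908 · T[16,12]:12*106470+1479478=2757118 · T[16,13]:13*4550+106470=165620 · T[16,14]:14*105+4550=6020 · T[16,15]:15*1+105=120 · T[16,16]:16*0+1=1
[17] T[17,1]:1*1+0=1 · T[17,2]:2*32767+1=65535 · T[17,3]:3*7141686+32767=21457825 · T[17,4]:4*171798901+7141686=694337290 · T[17,5]:5*1096190550+171798901=5652751651 · T[17,6]:6*2734926558+1096190550=17505749898 · T[17,7]:7*3281882604+2734926558=25708104786 · T[17,8]:8*2141764053+3281882604=20415995028 · T[17,9]:9*820784250+2141764053=9528822303 · T[17,10]:10*193754990+820784250=2758334150 · T[17,11]:11*28936908+193754990=512060978 · T[17,12]:12*2757118+28936908=62022324 · T[17,13]:13*165620+2757118=4910178 · T[17,14]:14*6020+165620=249900 · T[17,15]:15*120+6020=7820 · T[17,16]:16*1+120=136 · T[17,17]:17*0+1=1
[18] T[18,1]:1*1+0=1 · T[18,2]:2*65535+1=131071 · T[18,3]:3*21457825+65535=64439010 · T[18,4]:4*694337290+21457825=2798806985 · T[18,5]:5*5652751651+694337290=28958095545 · T[18,6]:6*17505749898+5652751651=110687251039 · T[18,7]:7*25708104786+17505749898=197462483400 · T[18,8]:8*20415995028+25708104786=189036065010 · T[18,9]:9*9528822303+20415995028=106175395755 · T[18,10]:10*2758334150+9528822303=37112163803 · T[18,11]:11*512060978+2758334150=8391004908 · T[18,12]:12*62022324+512060978=1256328866 · T[18,13]:13*4910178+62022324=125854638 · T[18,14]:14*249900+4910178=8408778 · T[18,15]:15*7820+249900=367200 · T[18,16]:16*136+7820=9996 · T[18,17]:17*1+136=153 · T[18,18]:18*0+1=1
B_17 = ΣS(17,k) = 1+65535+21457825+694337290+5652751651+17505749898+25708104786+20415995028+9528822303+2758334150+512060978+62022324+4910178+249900+7820+136+1 = 82864869804
B_18 = ΣS(18,k) = 1+131071+64439010+2798806985+28958095545+110687251039+197462483400+189036065010+106175395755+37112163803+8391004908+1256328866+125854638+8408778+367200+9996+153+1 = 682076806159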